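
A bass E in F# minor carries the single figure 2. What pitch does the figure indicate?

Counting 1 letter step above E lands on F; in F# minor, that letter is F#.

F#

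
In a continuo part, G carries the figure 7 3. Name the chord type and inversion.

seventh chord, root position

7 3 is shorthand for 7/5/3.
Intervals of 7/5/3 above the bass form a seventh chord; the bass is the root, so this is root position.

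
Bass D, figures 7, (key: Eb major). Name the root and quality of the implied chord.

D half-diminished seventh

The figures 7 indicate a seventh chord in root position.
In root position the bass is the root, so the root is D.
The chord tones are D, F, Ab, C, giving D half-diminished seventh.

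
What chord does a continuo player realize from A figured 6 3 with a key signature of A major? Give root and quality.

F# minor

The figures 6 3 indicate a triad in first inversion.
In first inversion the root lies a sixth above the bass: a sixth above A in A major is F#.
The chord tones are A, C#, F#, giving F# minor.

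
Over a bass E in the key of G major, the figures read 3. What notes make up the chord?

The written figures 3 are shorthand for 5/3: the 5 is implied.
A third above E in this key is G.
A fifth above E in this key is B.
Together with the bass E, this spells E minor in root position.

E, G, B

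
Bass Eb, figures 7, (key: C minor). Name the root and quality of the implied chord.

The figures 7 indicate a seventh chord in root position.
In root position the bass is the root, so the root is Eb.
The chord tones are Eb, G, Bb, D, giving Eb major seventh.

Eb major seventh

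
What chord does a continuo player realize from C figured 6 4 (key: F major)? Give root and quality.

The figures 6 4 indicate a triad in second inversion.
In second inversion the root lies a fourth above the bass: a fourth above C in F major is F.
The chord tones are C, F, A, giving F major.

F major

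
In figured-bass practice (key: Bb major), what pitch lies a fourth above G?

Counting 3 letter steps above G lands on C; in Bb major, that letter is C.

C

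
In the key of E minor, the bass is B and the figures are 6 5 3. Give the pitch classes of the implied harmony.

A third above B in this key is D.
A fifth above B in this key is F#.
A sixth above B in this key is G.
Together with the bass B, this spells G major seventh in first inversion.

B, D, F#, G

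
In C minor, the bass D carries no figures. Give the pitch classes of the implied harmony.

D, F, Ab

An unfigured bass implies 5/3.
A third above D in this key is F.
A fifth above D in this key is Ab.
Together with the bass D, this spells D diminished in root position.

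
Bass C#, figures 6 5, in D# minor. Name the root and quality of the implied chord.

A# minor seventh

The figures 6 5 indicate a seventh chord in first inversion.
In first inversion the root lies a sixth above the bass: a sixth above C# in D# minor is A#.
The chord tones are C#, E#, G#, A#, giving A# minor seventh.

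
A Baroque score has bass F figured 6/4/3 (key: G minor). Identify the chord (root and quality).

Bb major seventh

The figures 6/4/3 indicate a seventh chord in second inversion.
In second inversion the root lies a fourth above the bass: a fourth above F in G minor is Bb.
The chord tones are F, A, Bb, D, giving Bb major seventh.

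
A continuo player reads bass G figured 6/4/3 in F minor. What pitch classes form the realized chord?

A third above G in this key is Bb.
A fourth above G in this key is C.
A sixth above G in this key is Eb.
Together with the bass G, this spells C minor seventh in second inversion.

G, Bb, C, Eb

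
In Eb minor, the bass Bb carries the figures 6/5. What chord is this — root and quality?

The figures 6/5 indicate a seventh chord in first inversion.
In first inversion the root lies a sixth above the bass: a sixth above Bb in Eb minor is Gb.
The chord tones are Bb, Db, F, Gb, giving Gb major seventh.

Gb major seventh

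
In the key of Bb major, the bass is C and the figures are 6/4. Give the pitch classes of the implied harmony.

C, F, A

A fourth above C in this key is F.
A sixth above C in this key is A.
Together with the bass C, this spells F major in second inversion.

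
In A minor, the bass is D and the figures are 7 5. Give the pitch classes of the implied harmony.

D, F, A, C

The written figures 7 5 are shorthand for 7/5/3: the 3 is implied.
A third above D in this key is F.
A fifth above D in this key is A.
A seventh above D in this key is C.
Together with the bass D, this spells D minor seventh in root position.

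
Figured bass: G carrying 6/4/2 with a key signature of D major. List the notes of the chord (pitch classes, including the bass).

G, A, C#, E

A second above G in this key is A.
A fourth above G in this key is C#.
A sixth above G in this key is E.
Together with the bass G, this spells A dominant seventh in third inversion.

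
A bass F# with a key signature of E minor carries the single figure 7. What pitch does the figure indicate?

Counting 6 letter steps above F# lands on E; in E minor, that letter is E.

E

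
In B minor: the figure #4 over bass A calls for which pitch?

Counting 3 letter steps above A lands on D; in B minor, that letter is D.
The #4 figure raises it a semitone, giving D#.

D#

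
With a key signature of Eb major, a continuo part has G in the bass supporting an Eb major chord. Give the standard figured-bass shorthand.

6

G is the third of Eb major, so the chord is in first inversion.
A triad in first inversion is figured 6/3, conventionally abbreviated 6.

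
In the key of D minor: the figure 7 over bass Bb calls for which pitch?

Counting 6 letter steps above Bb lands on A; in D minor, that letter is A.

A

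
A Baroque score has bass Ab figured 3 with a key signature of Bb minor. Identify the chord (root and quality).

Ab major

The figures 3 indicate a triad in root position.
In root position the bass is the root, so the root is Ab.
The chord tones are Ab, C, Eb, giving Ab major.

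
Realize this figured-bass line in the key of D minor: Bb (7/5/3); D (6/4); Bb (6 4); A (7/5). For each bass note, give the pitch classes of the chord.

Bb, D, F, A | D, G, Bb | Bb, E, G | A, C, E, G

Bb (7/5/3): Bb, D, F, A.
D (6/4): D, G, Bb.
Bb (6/4): Bb, E, G.
A (7/5/3): A, C, E, G.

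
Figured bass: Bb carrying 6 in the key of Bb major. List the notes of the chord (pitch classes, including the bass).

The written figures 6 are shorthand for 6/3: the 3 is implied.
A third above Bb in this key is D.
A sixth above Bb in this key is G.
Together with the bass Bb, this spells G minor in first inversion.

Bb, D, G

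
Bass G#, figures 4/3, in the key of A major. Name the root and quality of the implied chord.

The figures 4/3 indicate a seventh chord in second inversion.
In second inversion the root lies a fourth above the bass: a fourth above G# in A major is C#.
The chord tones are G#, B, C#, E, giving C# minor seventh.

C# minor seventh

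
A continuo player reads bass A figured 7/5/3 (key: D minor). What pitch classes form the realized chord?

A, C, E, G

A third above A in this key is C.
A fifth above A in this key is E.
A seventh above A in this key is G.
Together with the bass A, this spells A minor seventh in root position.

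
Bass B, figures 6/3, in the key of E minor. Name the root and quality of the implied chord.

The figures 6/3 indicate a triad in first inversion.
In first inversion the root lies a sixth above the bass: a sixth above B in E minor is G.
The chord tones are B, D, G, giving G major.

G major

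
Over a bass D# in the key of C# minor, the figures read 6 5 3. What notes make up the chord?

A third above D# in this key is F#.
A fifth above D# in this key is A.
A sixth above D# in this key is B.
Together with the bass D#, this spells B dominant seventh in first inversion.

D#, F#, A, B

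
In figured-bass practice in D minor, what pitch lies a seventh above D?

C

Counting 6 letter steps above D lands on C; in D minor, that letter is C.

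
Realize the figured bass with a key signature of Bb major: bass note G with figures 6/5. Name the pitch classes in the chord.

The written figures 6/5 are shorthand for 6/5/3: the 3 is implied.
A third above G in this key is Bb.
A fifth above G in this key is D.
A sixth above G in this key is Eb.
Together with the bass G, this spells Eb major seventh in first inversion.

G, Bb, D, Eb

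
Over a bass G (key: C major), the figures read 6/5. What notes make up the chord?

The written figures 6/5 are shorthand for 6/5/3: the 3 is implied.
A third above G in this key is B.
A fifth above G in this key is D.
A sixth above G in this key is E.
Together with the bass G, this spells E minor seventh in first inversion.

G, B, D, E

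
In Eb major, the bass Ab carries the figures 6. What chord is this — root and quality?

The figures 6 indicate a triad in first inversion.
In first inversion the root lies a sixth above the bass: a sixth above Ab in Eb major is F.
The chord tones are Ab, C, F, giving F minor.

F minor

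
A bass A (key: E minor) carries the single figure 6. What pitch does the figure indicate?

Counting 5 letter steps above A lands on F; in E minor, that letter is F#.

F#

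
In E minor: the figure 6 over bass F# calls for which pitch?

D

Counting 5 letter steps above F# lands on D; in E minor, that letter is D.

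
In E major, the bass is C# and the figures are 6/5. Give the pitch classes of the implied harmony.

C#, E, G#, A

The written figures 6/5 are shorthand for 6/5/3: the 3 is implied.
A third above C# in this key is E.
A fifth above C# in this key is G#.
A sixth above C# in this key is A.
Together with the bass C#, this spells A major seventh in first inversion.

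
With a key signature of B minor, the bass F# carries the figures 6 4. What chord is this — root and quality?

B minor

The figures 6 4 indicate a triad in second inversion.
In second inversion the root lies a fourth above the bass: a fourth above F# in B minor is B.
The chord tones are F#, B, D, giving B minor.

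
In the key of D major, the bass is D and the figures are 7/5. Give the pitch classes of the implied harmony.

D, F#, A, C#

The written figures 7/5 are shorthand for 7/5/3: the 3 is implied.
A third above D in this key is F#.
A fifth above D in this key is A.
A seventh above D in this key is C#.
Together with the bass D, this spells D major seventh in root position.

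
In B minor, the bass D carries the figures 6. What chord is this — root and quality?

B minor

The figures 6 indicate a triad in first inversion.
In first inversion the root lies a sixth above the bass: a sixth above D in B minor is B.
The chord tones are D, F#, B, giving B minor.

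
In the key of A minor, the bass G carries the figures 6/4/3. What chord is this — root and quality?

The figures 6/4/3 indicate a seventh chord in second inversion.
In second inversion the root lies a fourth above the bass: a fourth above G in A minor is C.
The chord tones are G, B, C, E, giving C major seventh.

C major seventh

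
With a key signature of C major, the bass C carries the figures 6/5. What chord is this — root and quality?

A minor seventh

The figures 6/5 indicate a seventh chord in first inversion.
In first inversion the root lies a sixth above the bass: a sixth above C in C major is A.
The chord tones are C, E, G, A, giving A minor seventh.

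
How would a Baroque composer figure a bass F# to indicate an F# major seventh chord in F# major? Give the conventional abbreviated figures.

7

F# is the root of F# major seventh, so the chord is in root position.
A seventh chord in root position is figured 7/5/3, conventionally abbreviated 7.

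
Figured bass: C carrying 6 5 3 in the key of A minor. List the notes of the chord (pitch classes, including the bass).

C, E, G, A

A third above C in this key is E.
A fifth above C in this key is G.
A sixth above C in this key is A.
Together with the bass C, this spells A minor seventh in first inversion.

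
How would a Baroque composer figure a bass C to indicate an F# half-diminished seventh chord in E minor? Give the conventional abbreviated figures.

C is the fifth of F# half-diminished seventh, so the chord is in second inversion.
A seventh chord in second inversion is figured 6/4/3, conventionally abbreviated 4/3.

4/3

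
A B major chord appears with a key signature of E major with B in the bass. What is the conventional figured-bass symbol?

no figures

B is the root of B major, so the chord is in root position.
A triad in root position is figured 5/3, conventionally abbreviated (no figures — root-position triad).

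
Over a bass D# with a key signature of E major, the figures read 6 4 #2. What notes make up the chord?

A second above D# in this key is E, raised to E# by the sharp.
A fourth above D# in this key is G#.
A sixth above D# in this key is B.
Together with the bass D#, this spells E# half-diminished seventh in third inversion.

D#, E#, G#, B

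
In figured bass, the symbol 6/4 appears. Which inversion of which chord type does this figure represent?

Intervals of 6/4 above the bass form a triad; the bass is the fifth, so this is second inversion.

triad, second inversion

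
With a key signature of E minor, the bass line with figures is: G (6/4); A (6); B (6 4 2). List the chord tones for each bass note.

G, C, E | A, C, F# | B, C, E, G

G (6/4): G, C, E.
A (6/3): A, C, F#.
B (6/4/2): B, C, E, G.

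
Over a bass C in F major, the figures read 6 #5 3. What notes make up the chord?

C, E, G#, A

A third above C in this key is E.
A fifth above C in this key is G, raised to G# by the sharp.
A sixth above C in this key is A.
Together with the bass C, this spells A minor-major seventh in first inversion.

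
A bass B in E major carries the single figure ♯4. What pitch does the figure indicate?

Counting 3 letter steps above B lands on E; in E major, that letter is E.
The #4 figure raises it a semitone, giving E#.

E#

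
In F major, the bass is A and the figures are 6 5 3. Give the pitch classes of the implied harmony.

A third above A in this key is C.
A fifth above A in this key is E.
A sixth above A in this key is F.
Together with the bass A, this spells F major seventh in first inversion.

A, C, E, F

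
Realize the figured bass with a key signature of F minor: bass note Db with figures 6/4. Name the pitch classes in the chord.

Db, G, Bb

A fourth above Db in this key is G.
A sixth above Db in this key is Bb.
Together with the bass Db, this spells G diminished in second inversion.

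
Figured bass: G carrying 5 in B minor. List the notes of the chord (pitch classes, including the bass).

G, B, D

The written figures 5 are shorthand for 5/3: the 3 is implied.
A third above G in this key is B.
A fifth above G in this key is D.
Together with the bass G, this spells G major in root position.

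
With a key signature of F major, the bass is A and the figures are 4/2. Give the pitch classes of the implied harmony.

The written figures 4/2 are shorthand for 6/4/2: the 6 is implied.
A second above A in this key is Bb.
A fourth above A in this key is D.
A sixth above A in this key is F.
Together with the bass A, this spells Bb major seventh in third inversion.

A, Bb, D, F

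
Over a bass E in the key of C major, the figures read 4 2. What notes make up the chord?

E, F, A, C

The written figures 4 2 are shorthand for 6/4/2: the 6 is implied.
A second above E in this key is F.
A fourth above E in this key is A.
A sixth above E in this key is C.
Together with the bass E, this spells F major seventh in third inversion.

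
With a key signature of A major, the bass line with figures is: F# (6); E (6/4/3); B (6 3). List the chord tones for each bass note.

F#, A, D | E, G#, A, C# | B, D, G#

F# (6/3): F#, A, D.
E (6/4/3): E, G#, A, C#.
B (6/3): B, D, G#.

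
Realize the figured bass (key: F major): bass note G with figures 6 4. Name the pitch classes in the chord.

G, C, E

A fourth above G in this key is C.
A sixth above G in this key is E.
Together with the bass G, this spells C major in second inversion.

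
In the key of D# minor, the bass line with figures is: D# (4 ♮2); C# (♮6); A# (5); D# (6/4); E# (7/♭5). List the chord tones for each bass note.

D#, E, G#, B | C#, E#, A | A#, C#, E# | D#, G#, B | E#, G#, Bb, D#

D# (6/4/♮2): D#, E, G#, B.
C# (♮6/3): C#, E#, A.
A# (5/3): A#, C#, E#.
D# (6/4): D#, G#, B.
E# (7/b5/3): E#, G#, Bb, D#.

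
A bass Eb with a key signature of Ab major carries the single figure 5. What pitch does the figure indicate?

Counting 4 letter steps above Eb lands on B; in Ab major, that letter is Bb.

Bb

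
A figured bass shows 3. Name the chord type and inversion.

3 is shorthand for 5/3.
Intervals of 5/3 above the bass form a triad; the bass is the root, so this is root position.

triad, root position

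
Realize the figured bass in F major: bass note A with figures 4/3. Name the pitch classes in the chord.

A, C, D, F

The written figures 4/3 are shorthand for 6/4/3: the 6 is implied.
A third above A in this key is C.
A fourth above A in this key is D.
A sixth above A in this key is F.
Together with the bass A, this spells D minor seventh in second inversion.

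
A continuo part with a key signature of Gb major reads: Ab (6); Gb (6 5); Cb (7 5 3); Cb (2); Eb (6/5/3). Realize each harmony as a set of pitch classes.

Ab, Cb, F | Gb, Bb, Db, Eb | Cb, Eb, Gb, Bb | Cb, Db, F, Ab | Eb, Gb, Bb, Cb

Ab (6/3): Ab, Cb, F.
Gb (6/5/3): Gb, Bb, Db, Eb.
Cb (7/5/3): Cb, Eb, Gb, Bb.
Cb (6/4/2): Cb, Db, F, Ab.
Eb (6/5/3): Eb, Gb, Bb, Cb.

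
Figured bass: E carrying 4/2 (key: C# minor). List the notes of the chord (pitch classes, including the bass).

E, F#, A, C#

The written figures 4/2 are shorthand for 6/4/2: the 6 is implied.
A second above E in this key is F#.
A fourth above E in this key is A.
A sixth above E in this key is C#.
Together with the bass E, this spells F# minor seventh in third inversion.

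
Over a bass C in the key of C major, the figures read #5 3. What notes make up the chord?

A third above C in this key is E.
A fifth above C in this key is G, raised to G# by the sharp.
Together with the bass C, this spells C augmented in root position.

C, E, G#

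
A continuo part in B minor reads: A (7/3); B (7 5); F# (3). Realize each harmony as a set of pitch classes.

A, C#, E, G | B, D, F#, A | F#, A, C#

A (7/5/3): A, C#, E, G.
B (7/5/3): B, D, F#, A.
F# (5/3): F#, A, C#.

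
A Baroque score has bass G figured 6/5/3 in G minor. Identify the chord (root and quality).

Eb major seventh

The figures 6/5/3 indicate a seventh chord in first inversion.
In first inversion the root lies a sixth above the bass: a sixth above G in G minor is Eb.
The chord tones are G, Bb, D, Eb, giving Eb major seventh.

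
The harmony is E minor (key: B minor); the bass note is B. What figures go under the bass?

6/4

B is the fifth of E minor, so the chord is in second inversion.
A triad in second inversion is figured 6/4, conventionally abbreviated 6/4.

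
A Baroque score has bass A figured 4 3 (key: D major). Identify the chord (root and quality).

The figures 4 3 indicate a seventh chord in second inversion.
In second inversion the root lies a fourth above the bass: a fourth above A in D major is D.
The chord tones are A, C#, D, F#, giving D major seventh.

D major seventh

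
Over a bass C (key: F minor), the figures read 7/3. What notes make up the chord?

C, Eb, G, Bb

The written figures 7/3 are shorthand for 7/5/3: the 5 is implied.
A third above C in this key is Eb.
A fifth above C in this key is G.
A seventh above C in this key is Bb.
Together with the bass C, this spells C minor seventh in root position.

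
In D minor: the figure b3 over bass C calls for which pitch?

Eb

Counting 2 letter steps above C lands on E; in D minor, that letter is E.
The b3 figure lowers it a semitone, giving Eb.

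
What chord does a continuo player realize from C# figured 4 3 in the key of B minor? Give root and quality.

The figures 4 3 indicate a seventh chord in second inversion.
In second inversion the root lies a fourth above the bass: a fourth above C# in B minor is F#.
The chord tones are C#, E, F#, A, giving F# minor seventh.

F# minor seventh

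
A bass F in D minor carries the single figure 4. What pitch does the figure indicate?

Counting 3 letter steps above F lands on B; in D minor, that letter is Bb.

Bb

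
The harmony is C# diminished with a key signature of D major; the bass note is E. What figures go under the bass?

E is the third of C# diminished, so the chord is in first inversion.
A triad in first inversion is figured 6/3, conventionally abbreviated 6.

6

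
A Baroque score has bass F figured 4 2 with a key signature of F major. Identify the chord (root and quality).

G minor seventh

The figures 4 2 indicate a seventh chord in third inversion.
In third inversion the root lies a second above the bass: a second above F in F major is G.
The chord tones are F, G, Bb, D, giving G minor seventh.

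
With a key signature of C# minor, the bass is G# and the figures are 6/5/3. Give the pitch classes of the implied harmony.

A third above G# in this key is B.
A fifth above G# in this key is D#.
A sixth above G# in this key is E.
Together with the bass G#, this spells E major seventh in first inversion.

G#, B, D#, E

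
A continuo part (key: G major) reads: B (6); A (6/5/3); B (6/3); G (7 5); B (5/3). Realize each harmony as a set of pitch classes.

B (6/3): B, D, G.
A (6/5/3): A, C, E, F#.
B (6/3): B, D, G.
G (7/5/3): G, B, D, F#.
B (5/3): B, D, F#.

B, D, G | A, C, E, F# | B, D, G | G, B, D, F# | B, D, F#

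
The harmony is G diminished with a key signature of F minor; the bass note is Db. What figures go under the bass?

Db is the fifth of G diminished, so the chord is in second inversion.
A triad in second inversion is figured 6/4, conventionally abbreviated 6/4.

6/4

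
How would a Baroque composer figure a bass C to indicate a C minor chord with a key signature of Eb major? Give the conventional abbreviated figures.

no figures

C is the root of C minor, so the chord is in root position.
A triad in root position is figured 5/3, conventionally abbreviated (no figures — root-position triad).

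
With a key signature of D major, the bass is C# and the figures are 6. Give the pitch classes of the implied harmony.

The written figures 6 are shorthand for 6/3: the 3 is implied.
A third above C# in this key is E.
A sixth above C# in this key is A.
Together with the bass C#, this spells A major in first inversion.

C#, E, A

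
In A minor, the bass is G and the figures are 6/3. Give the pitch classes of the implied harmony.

A third above G in this key is B.
A sixth above G in this key is E.
Together with the bass G, this spells E minor in first inversion.

G, B, E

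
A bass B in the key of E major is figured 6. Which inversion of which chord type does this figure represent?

triad, first inversion

6 is shorthand for 6/3.
Intervals of 6/3 above the bass form a triad; the bass is the third, so this is first inversion.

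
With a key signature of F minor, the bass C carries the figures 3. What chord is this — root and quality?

C minor

The figures 3 indicate a triad in root position.
In root position the bass is the root, so the root is C.
The chord tones are C, Eb, G, giving C minor.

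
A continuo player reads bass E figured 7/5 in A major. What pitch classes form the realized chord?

The written figures 7/5 are shorthand for 7/5/3: the 3 is implied.
A third above E in this key is G#.
A fifth above E in this key is B.
A seventh above E in this key is D.
Together with the bass E, this spells E dominant seventh in root position.

E, G#, B, D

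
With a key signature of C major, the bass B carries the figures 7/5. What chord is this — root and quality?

B half-diminished seventh

The figures 7/5 indicate a seventh chord in root position.
In root position the bass is the root, so the root is B.
The chord tones are B, D, F, A, giving B half-diminished seventh.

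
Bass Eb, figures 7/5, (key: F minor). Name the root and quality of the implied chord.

The figures 7/5 indicate a seventh chord in root position.
In root position the bass is the root, so the root is Eb.
The chord tones are Eb, G, Bb, Db, giving Eb dominant seventh.

Eb dominant seventh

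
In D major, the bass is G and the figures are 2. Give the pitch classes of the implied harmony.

The written figures 2 are shorthand for 6/4/2: the 6/4 are implied.
A second above G in this key is A.
A fourth above G in this key is C#.
A sixth above G in this key is E.
Together with the bass G, this spells A dominant seventh in third inversion.

G, A, C#, E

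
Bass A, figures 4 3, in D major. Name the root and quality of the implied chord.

D major seventh

The figures 4 3 indicate a seventh chord in second inversion.
In second inversion the root lies a fourth above the bass: a fourth above A in D major is D.
The chord tones are A, C#, D, F#, giving D major seventh.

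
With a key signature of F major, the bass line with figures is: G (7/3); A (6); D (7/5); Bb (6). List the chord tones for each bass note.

G, Bb, D, F | A, C, F | D, F, A, C | Bb, D, G

G (7/5/3): G, Bb, D, F.
A (6/3): A, C, F.
D (7/5/3): D, F, A, C.
Bb (6/3): Bb, D, G.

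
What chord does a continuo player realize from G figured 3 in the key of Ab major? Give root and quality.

G diminished

The figures 3 indicate a triad in root position.
In root position the bass is the root, so the root is G.
The chord tones are G, Bb, Db, giving G diminished.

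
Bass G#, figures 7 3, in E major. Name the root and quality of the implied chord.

G# minor seventh

The figures 7 3 indicate a seventh chord in root position.
In root position the bass is the root, so the root is G#.
The chord tones are G#, B, D#, F#, giving G# minor seventh.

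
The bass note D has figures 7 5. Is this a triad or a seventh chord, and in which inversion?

seventh chord, root position

7 5 is shorthand for 7/5/3.
Intervals of 7/5/3 above the bass form a seventh chord; the bass is the root, so this is root position.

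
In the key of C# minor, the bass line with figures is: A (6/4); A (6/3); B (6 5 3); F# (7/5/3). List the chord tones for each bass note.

A, D#, F# | A, C#, F# | B, D#, F#, G# | F#, A, C#, E

A (6/4): A, D#, F#.
A (6/3): A, C#, F#.
B (6/5/3): B, D#, F#, G#.
F# (7/5/3): F#, A, C#, E.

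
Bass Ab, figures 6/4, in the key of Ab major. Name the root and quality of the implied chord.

The figures 6/4 indicate a triad in second inversion.
In second inversion the root lies a fourth above the bass: a fourth above Ab in Ab major is Db.
The chord tones are Ab, Db, F, giving Db major.

Db major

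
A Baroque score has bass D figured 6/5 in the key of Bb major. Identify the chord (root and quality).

Bb major seventh

The figures 6/5 indicate a seventh chord in first inversion.
In first inversion the root lies a sixth above the bass: a sixth above D in Bb major is Bb.
The chord tones are D, F, A, Bb, giving Bb major seventh.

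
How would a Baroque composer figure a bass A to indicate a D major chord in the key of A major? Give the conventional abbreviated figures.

A is the fifth of D major, so the chord is in second inversion.
A triad in second inversion is figured 6/4, conventionally abbreviated 6/4.

6/4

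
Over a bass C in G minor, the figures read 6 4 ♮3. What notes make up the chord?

C, E, F, A

A third above C in this key is Eb, made natural (E) by the ♮ figure.
A fourth above C in this key is F.
A sixth above C in this key is A.
Together with the bass C, this spells F major seventh in second inversion.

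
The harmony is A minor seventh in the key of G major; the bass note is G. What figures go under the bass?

G is the seventh of A minor seventh, so the chord is in third inversion.
A seventh chord in third inversion is figured 6/4/2, conventionally abbreviated 4/2.

4/2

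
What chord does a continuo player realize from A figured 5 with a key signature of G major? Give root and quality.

A minor

The figures 5 indicate a triad in root position.
In root position the bass is the root, so the root is A.
The chord tones are A, C, E, giving A minor.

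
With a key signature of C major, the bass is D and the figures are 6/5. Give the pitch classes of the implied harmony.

The written figures 6/5 are shorthand for 6/5/3: the 3 is implied.
A third above D in this key is F.
A fifth above D in this key is A.
A sixth above D in this key is B.
Together with the bass D, this spells B half-diminished seventh in first inversion.

D, F, A, B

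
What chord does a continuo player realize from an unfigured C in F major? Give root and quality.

An unfigured bass indicates a triad in root position.
In root position the bass is the root, so the root is C.
The chord tones are C, E, G, giving C major.

C major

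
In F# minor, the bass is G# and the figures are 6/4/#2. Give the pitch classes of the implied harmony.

A second above G# in this key is A, raised to A# by the sharp.
A fourth above G# in this key is C#.
A sixth above G# in this key is E.
Together with the bass G#, this spells A# half-diminished seventh in third inversion.

G#, A#, C#, E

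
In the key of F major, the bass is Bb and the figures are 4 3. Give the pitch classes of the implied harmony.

The written figures 4 3 are shorthand for 6/4/3: the 6 is implied.
A third above Bb in this key is D.
A fourth above Bb in this key is E.
A sixth above Bb in this key is G.
Together with the bass Bb, this spells E half-diminished seventh in second inversion.

Bb, D, E, G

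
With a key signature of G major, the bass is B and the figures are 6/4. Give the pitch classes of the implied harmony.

B, E, G

A fourth above B in this key is E.
A sixth above B in this key is G.
Together with the bass B, this spells E minor in second inversion.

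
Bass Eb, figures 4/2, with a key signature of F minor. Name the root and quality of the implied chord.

F minor seventh

The figures 4/2 indicate a seventh chord in third inversion.
In third inversion the root lies a second above the bass: a second above Eb in F minor is F.
The chord tones are Eb, F, Ab, C, giving F minor seventh.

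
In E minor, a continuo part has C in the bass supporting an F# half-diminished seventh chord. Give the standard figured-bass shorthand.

C is the fifth of F# half-diminished seventh, so the chord is in second inversion.
A seventh chord in second inversion is figured 6/4/3, conventionally abbreviated 4/3.

4/3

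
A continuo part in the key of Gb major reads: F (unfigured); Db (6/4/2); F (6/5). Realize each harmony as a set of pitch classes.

F, Ab, Cb | Db, Eb, Gb, Bb | F, Ab, Cb, Db

F (5/3): F, Ab, Cb.
Db (6/4/2): Db, Eb, Gb, Bb.
F (6/5/3): F, Ab, Cb, Db.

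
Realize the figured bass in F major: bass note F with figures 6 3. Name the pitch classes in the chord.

F, A, D

A third above F in this key is A.
A sixth above F in this key is D.
Together with the bass F, this spells D minor in first inversion.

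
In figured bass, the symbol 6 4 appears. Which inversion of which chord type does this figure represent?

triad, second inversion

Intervals of 6/4 above the bass form a triad; the bass is the fifth, so this is second inversion.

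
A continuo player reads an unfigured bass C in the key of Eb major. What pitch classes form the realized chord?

An unfigured bass implies 5/3.
A third above C in this key is Eb.
A fifth above C in this key is G.
Together with the bass C, this spells C minor in root position.

C, Eb, G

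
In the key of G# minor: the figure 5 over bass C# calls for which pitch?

Counting 4 letter steps above C# lands on G; in G# minor, that letter is G#.

G#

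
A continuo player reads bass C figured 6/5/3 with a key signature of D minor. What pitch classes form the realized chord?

A third above C in this key is E.
A fifth above C in this key is G.
A sixth above C in this key is A.
Together with the bass C, this spells A minor seventh in first inversion.

C, E, G, A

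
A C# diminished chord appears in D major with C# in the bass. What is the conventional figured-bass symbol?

no figures

C# is the root of C# diminished, so the chord is in root position.
A triad in root position is figured 5/3, conventionally abbreviated (no figures — root-position triad).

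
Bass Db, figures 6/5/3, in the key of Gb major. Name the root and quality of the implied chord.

The figures 6/5/3 indicate a seventh chord in first inversion.
In first inversion the root lies a sixth above the bass: a sixth above Db in Gb major is Bb.
The chord tones are Db, F, Ab, Bb, giving Bb minor seventh.

Bb minor seventh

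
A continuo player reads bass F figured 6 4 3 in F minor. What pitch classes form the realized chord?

A third above F in this key is Ab.
A fourth above F in this key is Bb.
A sixth above F in this key is Db.
Together with the bass F, this spells Bb minor seventh in second inversion.

F, Ab, Bb, Db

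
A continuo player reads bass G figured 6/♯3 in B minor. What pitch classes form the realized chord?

A third above G in this key is B, raised to B# by the sharp.
A sixth above G in this key is E.

G, B#, E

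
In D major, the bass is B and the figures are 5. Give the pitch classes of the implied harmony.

The written figures 5 are shorthand for 5/3: the 3 is implied.
A third above B in this key is D.
A fifth above B in this key is F#.
Together with the bass B, this spells B minor in root position.

B, D, F#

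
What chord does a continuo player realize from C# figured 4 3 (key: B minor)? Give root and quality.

F# minor seventh

The figures 4 3 indicate a seventh chord in second inversion.
In second inversion the root lies a fourth above the bass: a fourth above C# in B minor is F#.
The chord tones are C#, E, F#, A, giving F# minor seventh.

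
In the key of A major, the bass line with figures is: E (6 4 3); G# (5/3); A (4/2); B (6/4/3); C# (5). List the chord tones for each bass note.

E, G#, A, C# | G#, B, D | A, B, D, F# | B, D, E, G# | C#, E, G#

E (6/4/3): E, G#, A, C#.
G# (5/3): G#, B, D.
A (6/4/2): A, B, D, F#.
B (6/4/3): B, D, E, G#.
C# (5/3): C#, E, G#.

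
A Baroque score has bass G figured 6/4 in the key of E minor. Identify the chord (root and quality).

C major

The figures 6/4 indicate a triad in second inversion.
In second inversion the root lies a fourth above the bass: a fourth above G in E minor is C.
The chord tones are G, C, E, giving C major.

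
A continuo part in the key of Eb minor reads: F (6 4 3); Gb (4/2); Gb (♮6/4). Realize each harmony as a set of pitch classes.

F (6/4/3): F, Ab, Bb, Db.
Gb (6/4/2): Gb, Ab, Cb, Eb.
Gb (♮6/4): Gb, Cb, E.

F, Ab, Bb, Db | Gb, Ab, Cb, Eb | Gb, Cb, E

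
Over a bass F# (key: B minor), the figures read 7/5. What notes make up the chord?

The written figures 7/5 are shorthand for 7/5/3: the 3 is implied.
A third above F# in this key is A.
A fifth above F# in this key is C#.
A seventh above F# in this key is E.
Together with the bass F#, this spells F# minor seventh in root position.

F#, A, C#, E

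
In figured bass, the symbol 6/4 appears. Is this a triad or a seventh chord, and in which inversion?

triad, second inversion

Intervals of 6/4 above the bass form a triad; the bass is the fifth, so this is second inversion.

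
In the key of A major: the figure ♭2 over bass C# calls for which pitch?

Db

Counting 1 letter step above C# lands on D; in A major, that letter is D.
The b2 figure lowers it a semitone, giving Db.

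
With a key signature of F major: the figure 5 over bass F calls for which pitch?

Counting 4 letter steps above F lands on C; in F major, that letter is C.

C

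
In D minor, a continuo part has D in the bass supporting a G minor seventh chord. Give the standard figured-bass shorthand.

D is the fifth of G minor seventh, so the chord is in second inversion.
A seventh chord in second inversion is figured 6/4/3, conventionally abbreviated 4/3.

4/3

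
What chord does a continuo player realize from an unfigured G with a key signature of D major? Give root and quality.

G major

An unfigured bass indicates a triad in root position.
In root position the bass is the root, so the root is G.
The chord tones are G, B, D, giving G major.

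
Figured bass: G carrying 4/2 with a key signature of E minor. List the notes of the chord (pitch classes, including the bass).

The written figures 4/2 are shorthand for 6/4/2: the 6 is implied.
A second above G in this key is A.
A fourth above G in this key is C.
A sixth above G in this key is E.
Together with the bass G, this spells A minor seventh in third inversion.

G, A, C, E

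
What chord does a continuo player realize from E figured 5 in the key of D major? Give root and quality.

The figures 5 indicate a triad in root position.
In root position the bass is the root, so the root is E.
The chord tones are E, G, B, giving E minor.

E minor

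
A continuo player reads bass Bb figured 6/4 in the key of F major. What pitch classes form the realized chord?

Bb, E, G

A fourth above Bb in this key is E.
A sixth above Bb in this key is G.
Together with the bass Bb, this spells E diminished in second inversion.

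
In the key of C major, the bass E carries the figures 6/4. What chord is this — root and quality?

The figures 6/4 indicate a triad in second inversion.
In second inversion the root lies a fourth above the bass: a fourth above E in C major is A.
The chord tones are E, A, C, giving A minor.

A minor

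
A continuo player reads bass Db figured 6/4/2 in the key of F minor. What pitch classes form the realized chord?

Db, Eb, G, Bb

A second above Db in this key is Eb.
A fourth above Db in this key is G.
A sixth above Db in this key is Bb.
Together with the bass Db, this spells Eb dominant seventh in third inversion.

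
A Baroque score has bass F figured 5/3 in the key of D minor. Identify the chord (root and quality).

The figures 5/3 indicate a triad in root position.
In root position the bass is the root, so the root is F.
The chord tones are F, A, C, giving F major.

F major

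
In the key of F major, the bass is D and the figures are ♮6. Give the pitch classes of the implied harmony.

The written figures ♮6 are shorthand for 6/3: the 3 is implied.
A third above D in this key is F.
A sixth above D in this key is Bb, made natural (B) by the ♮ figure.
Together with the bass D, this spells B diminished in first inversion.

D, F, B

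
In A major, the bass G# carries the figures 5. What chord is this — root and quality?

G# diminished

The figures 5 indicate a triad in root position.
In root position the bass is the root, so the root is G#.
The chord tones are G#, B, D, giving G# diminished.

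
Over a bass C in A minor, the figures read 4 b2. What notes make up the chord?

The written figures 4 b2 are shorthand for 6/4/2: the 6 is implied.
A second above C in this key is D, lowered to Db by the flat.
A fourth above C in this key is F.
A sixth above C in this key is A.
Together with the bass C, this spells Db augmented major seventh in third inversion.

C, Db, F, A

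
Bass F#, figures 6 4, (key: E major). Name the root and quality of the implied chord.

B major

The figures 6 4 indicate a triad in second inversion.
In second inversion the root lies a fourth above the bass: a fourth above F# in E major is B.
The chord tones are F#, B, D#, giving B major.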